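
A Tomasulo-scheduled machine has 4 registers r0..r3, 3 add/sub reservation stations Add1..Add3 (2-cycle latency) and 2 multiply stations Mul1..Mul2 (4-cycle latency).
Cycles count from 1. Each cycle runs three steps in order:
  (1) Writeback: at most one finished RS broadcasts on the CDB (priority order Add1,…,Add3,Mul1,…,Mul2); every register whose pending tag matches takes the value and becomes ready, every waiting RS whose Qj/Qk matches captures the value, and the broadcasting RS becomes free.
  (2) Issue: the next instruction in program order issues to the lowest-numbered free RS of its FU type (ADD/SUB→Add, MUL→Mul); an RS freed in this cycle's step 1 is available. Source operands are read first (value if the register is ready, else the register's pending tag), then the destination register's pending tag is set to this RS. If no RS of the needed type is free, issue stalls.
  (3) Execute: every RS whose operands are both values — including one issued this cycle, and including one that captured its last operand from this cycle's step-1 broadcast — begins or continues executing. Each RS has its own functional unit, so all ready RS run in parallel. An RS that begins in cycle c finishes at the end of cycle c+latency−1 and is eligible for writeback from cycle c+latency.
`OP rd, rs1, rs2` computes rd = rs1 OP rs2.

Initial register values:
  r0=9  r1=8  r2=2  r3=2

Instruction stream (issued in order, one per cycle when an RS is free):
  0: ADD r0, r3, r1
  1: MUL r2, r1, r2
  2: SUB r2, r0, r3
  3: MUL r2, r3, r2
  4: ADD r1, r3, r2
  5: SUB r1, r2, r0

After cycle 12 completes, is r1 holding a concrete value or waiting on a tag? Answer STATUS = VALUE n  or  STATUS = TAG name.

c1: issue ADD r0<-Add1 | r0:Add1,r1:8,r2:2,r3:2
c2: issue MUL r2<-Mul1 | r0:Add1,r1:8,r2:Mul1,r3:2
c3: CDB Add1=10; issue SUB r2<-Add1 | r0:10,r1:8,r2:Add1,r3:2
c4: issue MUL r2<-Mul2 | r0:10,r1:8,r2:Mul2,r3:2
c5: CDB Add1=8; issue ADD r1<-Add1 | r0:10,r1:Add1,r2:Mul2,r3:2
c6: CDB Mul1=16; issue SUB r1<-Add2 | r0:10,r1:Add2,r2:Mul2,r3:2
c7: - | r0:10,r1:Add2,r2:Mul2,r3:2
c8: - | r0:10,r1:Add2,r2:Mul2,r3:2
c9: CDB Mul2=16 | r0:10,r1:Add2,r2:16,r3:2
c10: - | r0:10,r1:Add2,r2:16,r3:2
c11: CDB Add1=18 | r0:10,r1:Add2,r2:16,r3:2
c12: CDB Add2=6 | r0:10,r1:6,r2:16,r3:2

STATUS = VALUE 6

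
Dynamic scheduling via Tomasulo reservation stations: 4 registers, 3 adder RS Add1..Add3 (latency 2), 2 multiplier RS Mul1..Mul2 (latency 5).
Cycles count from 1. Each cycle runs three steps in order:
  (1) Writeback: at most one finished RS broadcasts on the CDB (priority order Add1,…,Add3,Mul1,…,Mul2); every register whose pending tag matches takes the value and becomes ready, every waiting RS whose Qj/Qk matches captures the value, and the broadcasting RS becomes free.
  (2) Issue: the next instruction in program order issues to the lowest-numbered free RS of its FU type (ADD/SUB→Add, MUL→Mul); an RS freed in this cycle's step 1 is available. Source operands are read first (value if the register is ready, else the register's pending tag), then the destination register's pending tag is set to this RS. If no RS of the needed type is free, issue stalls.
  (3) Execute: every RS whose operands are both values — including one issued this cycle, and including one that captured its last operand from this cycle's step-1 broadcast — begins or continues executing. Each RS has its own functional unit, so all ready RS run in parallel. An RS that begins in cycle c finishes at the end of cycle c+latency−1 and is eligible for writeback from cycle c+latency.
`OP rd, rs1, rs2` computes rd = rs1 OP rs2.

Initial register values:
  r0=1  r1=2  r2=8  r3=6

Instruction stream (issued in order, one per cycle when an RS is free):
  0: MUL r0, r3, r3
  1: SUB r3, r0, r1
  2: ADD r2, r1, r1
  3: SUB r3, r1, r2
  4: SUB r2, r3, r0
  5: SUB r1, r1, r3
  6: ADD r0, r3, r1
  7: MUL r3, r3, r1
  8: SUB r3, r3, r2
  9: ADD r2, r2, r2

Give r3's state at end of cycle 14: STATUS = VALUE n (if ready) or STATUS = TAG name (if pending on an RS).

c1: issue MUL r0<-Mul1 | r0:Mul1,r1:2,r2:8,r3:6
c2: issue SUB r3<-Add1 | r0:Mul1,r1:2,r2:8,r3:Add1
c3: issue ADD r2<-Add2 | r0:Mul1,r1:2,r2:Add2,r3:Add1
c4: issue SUB r3<-Add3 | r0:Mul1,r1:2,r2:Add2,r3:Add3
c5: CDB Add2=4; issue SUB r2<-Add2 | r0:Mul1,r1:2,r2:Add2,r3:Add3
c6: CDB Mul1=36; stall | r0:36,r1:2,r2:Add2,r3:Add3
c7: CDB Add3=-2; issue SUB r1<-Add3 | r0:36,r1:Add3,r2:Add2,r3:-2
c8: CDB Add1=34; issue ADD r0<-Add1 | r0:Add1,r1:Add3,r2:Add2,r3:-2
c9: CDB Add2=-38; issue MUL r3<-Mul1 | r0:Add1,r1:Add3,r2:-38,r3:Mul1
c10: CDB Add3=4; issue SUB r3<-Add2 | r0:Add1,r1:4,r2:-38,r3:Add2
c11: issue ADD r2<-Add3 | r0:Add1,r1:4,r2:Add3,r3:Add2
c12: CDB Add1=2 | r0:2,r1:4,r2:Add3,r3:Add2
c13: CDB Add3=-76 | r0:2,r1:4,r2:-76,r3:Add2
c14: - | r0:2,r1:4,r2:-76,r3:Add2

STATUS = TAG Add2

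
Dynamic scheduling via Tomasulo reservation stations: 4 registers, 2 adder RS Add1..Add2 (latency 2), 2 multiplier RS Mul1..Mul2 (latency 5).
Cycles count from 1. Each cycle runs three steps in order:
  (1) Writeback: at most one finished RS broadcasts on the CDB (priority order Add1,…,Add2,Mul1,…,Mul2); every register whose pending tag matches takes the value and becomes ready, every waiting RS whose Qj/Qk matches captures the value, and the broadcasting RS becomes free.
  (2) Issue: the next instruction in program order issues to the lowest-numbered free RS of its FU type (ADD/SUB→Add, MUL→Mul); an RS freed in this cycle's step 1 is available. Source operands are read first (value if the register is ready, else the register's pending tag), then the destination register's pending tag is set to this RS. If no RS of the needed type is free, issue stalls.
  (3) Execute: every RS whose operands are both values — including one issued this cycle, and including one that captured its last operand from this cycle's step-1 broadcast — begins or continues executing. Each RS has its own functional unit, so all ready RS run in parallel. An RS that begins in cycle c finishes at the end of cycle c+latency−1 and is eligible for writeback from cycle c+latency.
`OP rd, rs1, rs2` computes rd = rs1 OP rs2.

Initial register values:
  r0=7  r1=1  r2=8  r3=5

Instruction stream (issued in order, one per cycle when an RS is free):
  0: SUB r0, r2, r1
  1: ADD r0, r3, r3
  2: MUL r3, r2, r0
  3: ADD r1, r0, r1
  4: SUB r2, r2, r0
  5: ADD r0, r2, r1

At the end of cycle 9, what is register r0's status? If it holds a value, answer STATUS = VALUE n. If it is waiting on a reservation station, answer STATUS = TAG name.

c1: issue SUB r0<-Add1 | r0:Add1,r1:1,r2:8,r3:5
c2: issue ADD r0<-Add2 | r0:Add2,r1:1,r2:8,r3:5
c3: CDB Add1=7; issue MUL r3<-Mul1 | r0:Add2,r1:1,r2:8,r3:Mul1
c4: CDB Add2=10; issue ADD r1<-Add1 | r0:10,r1:Add1,r2:8,r3:Mul1
c5: issue SUB r2<-Add2 | r0:10,r1:Add1,r2:Add2,r3:Mul1
c6: CDB Add1=11; issue ADD r0<-Add1 | r0:Add1,r1:11,r2:Add2,r3:Mul1
c7: CDB Add2=-2 | r0:Add1,r1:11,r2:-2,r3:Mul1
c8: - | r0:Add1,r1:11,r2:-2,r3:Mul1
c9: CDB Add1=9 | r0:9,r1:11,r2:-2,r3:Mul1

STATUS = VALUE 9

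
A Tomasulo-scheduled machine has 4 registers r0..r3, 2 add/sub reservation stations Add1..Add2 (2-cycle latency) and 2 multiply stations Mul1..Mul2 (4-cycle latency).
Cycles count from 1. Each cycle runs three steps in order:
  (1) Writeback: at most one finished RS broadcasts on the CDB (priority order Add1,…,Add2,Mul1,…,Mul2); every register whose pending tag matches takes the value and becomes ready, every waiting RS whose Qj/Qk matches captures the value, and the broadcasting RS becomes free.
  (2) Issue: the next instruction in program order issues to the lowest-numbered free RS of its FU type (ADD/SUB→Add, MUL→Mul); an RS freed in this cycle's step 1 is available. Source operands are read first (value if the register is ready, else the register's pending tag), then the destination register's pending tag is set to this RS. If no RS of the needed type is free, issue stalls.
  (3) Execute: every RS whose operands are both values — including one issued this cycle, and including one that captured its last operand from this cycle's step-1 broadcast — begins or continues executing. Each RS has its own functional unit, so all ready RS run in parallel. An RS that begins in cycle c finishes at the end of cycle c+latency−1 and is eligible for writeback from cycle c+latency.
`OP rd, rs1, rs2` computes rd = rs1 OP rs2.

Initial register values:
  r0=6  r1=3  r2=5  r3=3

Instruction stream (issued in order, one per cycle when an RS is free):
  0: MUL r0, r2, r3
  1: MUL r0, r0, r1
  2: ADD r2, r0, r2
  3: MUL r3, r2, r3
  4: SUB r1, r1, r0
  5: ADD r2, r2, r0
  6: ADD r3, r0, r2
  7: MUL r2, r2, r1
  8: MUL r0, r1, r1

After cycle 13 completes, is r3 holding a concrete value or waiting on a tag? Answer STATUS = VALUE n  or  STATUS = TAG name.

c1: issue MUL r0<-Mul1 | r0:Mul1,r1:3,r2:5,r3:3
c2: issue MUL r0<-Mul2 | r0:Mul2,r1:3,r2:5,r3:3
c3: issue ADD r2<-Add1 | r0:Mul2,r1:3,r2:Add1,r3:3
c4: stall | r0:Mul2,r1:3,r2:Add1,r3:3
c5: CDB Mul1=15; issue MUL r3<-Mul1 | r0:Mul2,r1:3,r2:Add1,r3:Mul1
c6: issue SUB r1<-Add2 | r0:Mul2,r1:Add2,r2:Add1,r3:Mul1
c7: stall | r0:Mul2,r1:Add2,r2:Add1,r3:Mul1
c8: stall | r0:Mul2,r1:Add2,r2:Add1,r3:Mul1
c9: CDB Mul2=45; stall | r0:45,r1:Add2,r2:Add1,r3:Mul1
c10: stall | r0:45,r1:Add2,r2:Add1,r3:Mul1
c11: CDB Add1=50; issue ADD r2<-Add1 | r0:45,r1:Add2,r2:Add1,r3:Mul1
c12: CDB Add2=-42; issue ADD r3<-Add2 | r0:45,r1:-42,r2:Add1,r3:Add2
c13: CDB Add1=95; issue MUL r2<-Mul2 | r0:45,r1:-42,r2:Mul2,r3:Add2

STATUS = TAG Add2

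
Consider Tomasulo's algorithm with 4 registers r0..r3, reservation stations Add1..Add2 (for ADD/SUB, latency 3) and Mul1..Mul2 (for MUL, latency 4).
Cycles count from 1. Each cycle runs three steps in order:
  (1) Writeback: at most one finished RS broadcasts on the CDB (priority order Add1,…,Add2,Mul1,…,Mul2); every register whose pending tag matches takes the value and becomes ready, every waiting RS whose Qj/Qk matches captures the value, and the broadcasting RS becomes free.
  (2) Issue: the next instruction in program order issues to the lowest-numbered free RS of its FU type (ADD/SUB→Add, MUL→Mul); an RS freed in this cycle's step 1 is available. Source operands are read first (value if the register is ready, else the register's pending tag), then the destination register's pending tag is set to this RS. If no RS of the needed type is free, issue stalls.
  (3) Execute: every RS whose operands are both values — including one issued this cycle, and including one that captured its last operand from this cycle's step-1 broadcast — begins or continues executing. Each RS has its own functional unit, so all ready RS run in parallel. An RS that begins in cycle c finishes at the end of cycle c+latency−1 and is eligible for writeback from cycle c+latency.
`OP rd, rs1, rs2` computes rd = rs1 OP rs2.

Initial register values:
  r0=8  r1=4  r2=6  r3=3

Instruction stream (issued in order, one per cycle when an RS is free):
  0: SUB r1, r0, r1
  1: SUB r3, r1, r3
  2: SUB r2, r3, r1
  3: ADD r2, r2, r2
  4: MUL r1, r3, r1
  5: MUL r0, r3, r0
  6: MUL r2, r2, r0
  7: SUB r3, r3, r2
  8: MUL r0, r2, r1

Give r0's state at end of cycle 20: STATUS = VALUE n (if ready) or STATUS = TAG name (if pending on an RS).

STATUS = TAG Mul2

c1: issue SUB r1<-Add1 | r0:8,r1:Add1,r2:6,r3:3
c2: issue SUB r3<-Add2 | r0:8,r1:Add1,r2:6,r3:Add2
c3: stall | r0:8,r1:Add1,r2:6,r3:Add2
c4: CDB Add1=4; issue SUB r2<-Add1 | r0:8,r1:4,r2:Add1,r3:Add2
c5: stall | r0:8,r1:4,r2:Add1,r3:Add2
c6: stall | r0:8,r1:4,r2:Add1,r3:Add2
c7: CDB Add2=1; issue ADD r2<-Add2 | r0:8,r1:4,r2:Add2,r3:1
c8: issue MUL r1<-Mul1 | r0:8,r1:Mul1,r2:Add2,r3:1
c9: issue MUL r0<-Mul2 | r0:Mul2,r1:Mul1,r2:Add2,r3:1
c10: CDB Add1=-3; stall | r0:Mul2,r1:Mul1,r2:Add2,r3:1
c11: stall | r0:Mul2,r1:Mul1,r2:Add2,r3:1
c12: CDB Mul1=4; issue MUL r2<-Mul1 | r0:Mul2,r1:4,r2:Mul1,r3:1
c13: CDB Add2=-6; issue SUB r3<-Add1 | r0:Mul2,r1:4,r2:Mul1,r3:Add1
c14: CDB Mul2=8; issue MUL r0<-Mul2 | r0:Mul2,r1:4,r2:Mul1,r3:Add1
c15: - | r0:Mul2,r1:4,r2:Mul1,r3:Add1
c16: - | r0:Mul2,r1:4,r2:Mul1,r3:Add1
c17: - | r0:Mul2,r1:4,r2:Mul1,r3:Add1
c18: CDB Mul1=-48 | r0:Mul2,r1:4,r2:-48,r3:Add1
c19: - | r0:Mul2,r1:4,r2:-48,r3:Add1
c20: - | r0:Mul2,r1:4,r2:-48,r3:Add1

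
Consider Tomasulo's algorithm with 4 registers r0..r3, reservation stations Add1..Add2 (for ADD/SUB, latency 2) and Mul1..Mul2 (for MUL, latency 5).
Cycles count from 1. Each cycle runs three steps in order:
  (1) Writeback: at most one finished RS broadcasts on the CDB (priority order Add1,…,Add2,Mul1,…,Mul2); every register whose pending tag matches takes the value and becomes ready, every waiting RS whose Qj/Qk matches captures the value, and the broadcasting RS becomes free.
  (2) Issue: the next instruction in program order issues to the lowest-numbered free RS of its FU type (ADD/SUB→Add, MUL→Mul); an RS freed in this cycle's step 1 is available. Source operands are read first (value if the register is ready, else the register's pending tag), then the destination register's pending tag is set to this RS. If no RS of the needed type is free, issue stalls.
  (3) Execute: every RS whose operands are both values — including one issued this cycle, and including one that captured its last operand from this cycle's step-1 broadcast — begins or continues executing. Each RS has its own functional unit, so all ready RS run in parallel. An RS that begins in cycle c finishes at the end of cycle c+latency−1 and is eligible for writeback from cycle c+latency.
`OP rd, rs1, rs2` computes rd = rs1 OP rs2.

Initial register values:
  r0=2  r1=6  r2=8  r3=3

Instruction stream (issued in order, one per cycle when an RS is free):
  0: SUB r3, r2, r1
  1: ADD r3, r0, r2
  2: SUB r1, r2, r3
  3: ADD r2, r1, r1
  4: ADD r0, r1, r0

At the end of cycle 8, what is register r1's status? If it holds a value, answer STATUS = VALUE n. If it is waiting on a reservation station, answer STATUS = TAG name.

STATUS = VALUE -2

c1: issue SUB r3<-Add1 | r0:2,r1:6,r2:8,r3:Add1
c2: issue ADD r3<-Add2 | r0:2,r1:6,r2:8,r3:Add2
c3: CDB Add1=2; issue SUB r1<-Add1 | r0:2,r1:Add1,r2:8,r3:Add2
c4: CDB Add2=10; issue ADD r2<-Add2 | r0:2,r1:Add1,r2:Add2,r3:10
c5: stall | r0:2,r1:Add1,r2:Add2,r3:10
c6: CDB Add1=-2; issue ADD r0<-Add1 | r0:Add1,r1:-2,r2:Add2,r3:10
c7: - | r0:Add1,r1:-2,r2:Add2,r3:10
c8: CDB Add1=0 | r0:0,r1:-2,r2:Add2,r3:10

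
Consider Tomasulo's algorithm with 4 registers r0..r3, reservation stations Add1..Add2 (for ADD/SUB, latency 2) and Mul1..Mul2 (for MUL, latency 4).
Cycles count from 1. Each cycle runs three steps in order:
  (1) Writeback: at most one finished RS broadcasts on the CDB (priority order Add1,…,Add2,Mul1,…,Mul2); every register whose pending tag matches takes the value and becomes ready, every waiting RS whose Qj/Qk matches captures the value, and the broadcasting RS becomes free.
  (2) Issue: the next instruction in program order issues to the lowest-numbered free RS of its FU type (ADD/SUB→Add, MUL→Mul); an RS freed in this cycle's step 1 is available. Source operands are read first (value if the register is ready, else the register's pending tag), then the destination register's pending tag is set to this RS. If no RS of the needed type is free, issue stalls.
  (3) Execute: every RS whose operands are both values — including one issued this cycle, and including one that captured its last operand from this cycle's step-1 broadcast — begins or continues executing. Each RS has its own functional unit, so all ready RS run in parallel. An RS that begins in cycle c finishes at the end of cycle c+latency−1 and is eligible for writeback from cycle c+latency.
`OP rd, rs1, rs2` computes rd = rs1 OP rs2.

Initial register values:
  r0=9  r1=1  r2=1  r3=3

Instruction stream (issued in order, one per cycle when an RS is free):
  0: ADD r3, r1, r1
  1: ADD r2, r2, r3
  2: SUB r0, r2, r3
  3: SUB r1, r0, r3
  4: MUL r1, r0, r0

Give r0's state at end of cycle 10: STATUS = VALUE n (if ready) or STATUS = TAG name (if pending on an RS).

STATUS = VALUE 1

cycle 1: issue ADD r3<-Add1 // r0:9,r1:1,r2:1,r3:Add1
cycle 2: issue ADD r2<-Add2 // r0:9,r1:1,r2:Add2,r3:Add1
cycle 3: CDB Add1=2; issue SUB r0<-Add1 // r0:Add1,r1:1,r2:Add2,r3:2
cycle 4: stall // r0:Add1,r1:1,r2:Add2,r3:2
cycle 5: CDB Add2=3; issue SUB r1<-Add2 // r0:Add1,r1:Add2,r2:3,r3:2
cycle 6: issue MUL r1<-Mul1 // r0:Add1,r1:Mul1,r2:3,r3:2
cycle 7: CDB Add1=1 // r0:1,r1:Mul1,r2:3,r3:2
cycle 8: - // r0:1,r1:Mul1,r2:3,r3:2
cycle 9: CDB Add2=-1 // r0:1,r1:Mul1,r2:3,r3:2
cycle 10: - // r0:1,r1:Mul1,r2:3,r3:2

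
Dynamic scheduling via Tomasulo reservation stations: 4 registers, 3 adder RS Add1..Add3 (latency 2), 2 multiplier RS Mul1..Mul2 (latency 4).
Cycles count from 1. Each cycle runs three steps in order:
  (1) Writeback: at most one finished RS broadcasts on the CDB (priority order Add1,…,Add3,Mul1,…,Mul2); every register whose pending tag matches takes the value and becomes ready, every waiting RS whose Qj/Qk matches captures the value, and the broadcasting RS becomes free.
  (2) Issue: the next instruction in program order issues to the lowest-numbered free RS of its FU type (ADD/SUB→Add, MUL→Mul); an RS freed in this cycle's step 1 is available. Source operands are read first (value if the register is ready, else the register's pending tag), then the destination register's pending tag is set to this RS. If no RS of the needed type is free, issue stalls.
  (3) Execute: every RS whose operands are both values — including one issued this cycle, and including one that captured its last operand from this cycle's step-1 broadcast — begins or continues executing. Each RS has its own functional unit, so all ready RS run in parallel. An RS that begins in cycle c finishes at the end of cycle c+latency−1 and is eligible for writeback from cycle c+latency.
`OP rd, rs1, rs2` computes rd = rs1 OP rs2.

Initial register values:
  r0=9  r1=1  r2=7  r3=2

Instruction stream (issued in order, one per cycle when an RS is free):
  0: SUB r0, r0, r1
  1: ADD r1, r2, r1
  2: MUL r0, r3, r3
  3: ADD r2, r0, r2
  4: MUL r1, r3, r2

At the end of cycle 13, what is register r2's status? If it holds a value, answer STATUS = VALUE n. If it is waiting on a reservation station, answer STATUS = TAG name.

cycle 1: issue SUB r0<-Add1 // r0:Add1,r1:1,r2:7,r3:2
cycle 2: issue ADD r1<-Add2 // r0:Add1,r1:Add2,r2:7,r3:2
cycle 3: CDB Add1=8; issue MUL r0<-Mul1 // r0:Mul1,r1:Add2,r2:7,r3:2
cycle 4: CDB Add2=8; issue ADD r2<-Add1 // r0:Mul1,r1:8,r2:Add1,r3:2
cycle 5: issue MUL r1<-Mul2 // r0:Mul1,r1:Mul2,r2:Add1,r3:2
cycle 6: - // r0:Mul1,r1:Mul2,r2:Add1,r3:2
cycle 7: CDB Mul1=4 // r0:4,r1:Mul2,r2:Add1,r3:2
cycle 8: - // r0:4,r1:Mul2,r2:Add1,r3:2
cycle 9: CDB Add1=11 // r0:4,r1:Mul2,r2:11,r3:2
cycle 10: - // r0:4,r1:Mul2,r2:11,r3:2
cycle 11: - // r0:4,r1:Mul2,r2:11,r3:2
cycle 12: - // r0:4,r1:Mul2,r2:11,r3:2
cycle 13: CDB Mul2=22 // r0:4,r1:22,r2:11,r3:2

STATUS = VALUE 11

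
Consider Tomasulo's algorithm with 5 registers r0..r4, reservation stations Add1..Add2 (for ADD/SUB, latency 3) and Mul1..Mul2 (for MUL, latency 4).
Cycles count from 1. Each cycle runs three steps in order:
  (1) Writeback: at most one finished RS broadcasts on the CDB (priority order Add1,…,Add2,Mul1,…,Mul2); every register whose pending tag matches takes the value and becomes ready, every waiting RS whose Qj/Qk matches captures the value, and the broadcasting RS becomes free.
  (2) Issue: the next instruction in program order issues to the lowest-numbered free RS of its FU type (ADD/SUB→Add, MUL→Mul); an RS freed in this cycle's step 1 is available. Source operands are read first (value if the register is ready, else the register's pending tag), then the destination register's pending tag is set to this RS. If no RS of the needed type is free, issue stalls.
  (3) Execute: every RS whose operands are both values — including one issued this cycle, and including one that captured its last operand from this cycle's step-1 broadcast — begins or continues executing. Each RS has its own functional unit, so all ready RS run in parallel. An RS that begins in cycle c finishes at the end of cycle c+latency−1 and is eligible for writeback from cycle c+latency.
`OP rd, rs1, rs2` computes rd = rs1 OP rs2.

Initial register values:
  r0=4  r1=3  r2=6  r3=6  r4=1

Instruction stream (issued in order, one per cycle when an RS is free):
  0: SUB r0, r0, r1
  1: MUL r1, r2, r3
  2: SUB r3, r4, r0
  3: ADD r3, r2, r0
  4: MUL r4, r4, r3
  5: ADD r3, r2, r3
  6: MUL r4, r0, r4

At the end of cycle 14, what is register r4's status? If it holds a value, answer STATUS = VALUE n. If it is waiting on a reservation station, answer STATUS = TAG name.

STATUS = TAG Mul1

cycle 1: issue SUB r0<-Add1 // r0:Add1,r1:3,r2:6,r3:6,r4:1
cycle 2: issue MUL r1<-Mul1 // r0:Add1,r1:Mul1,r2:6,r3:6,r4:1
cycle 3: issue SUB r3<-Add2 // r0:Add1,r1:Mul1,r2:6,r3:Add2,r4:1
cycle 4: CDB Add1=1; issue ADD r3<-Add1 // r0:1,r1:Mul1,r2:6,r3:Add1,r4:1
cycle 5: issue MUL r4<-Mul2 // r0:1,r1:Mul1,r2:6,r3:Add1,r4:Mul2
cycle 6: CDB Mul1=36; stall // r0:1,r1:36,r2:6,r3:Add1,r4:Mul2
cycle 7: CDB Add1=7; issue ADD r3<-Add1 // r0:1,r1:36,r2:6,r3:Add1,r4:Mul2
cycle 8: CDB Add2=0; issue MUL r4<-Mul1 // r0:1,r1:36,r2:6,r3:Add1,r4:Mul1
cycle 9: - // r0:1,r1:36,r2:6,r3:Add1,r4:Mul1
cycle 10: CDB Add1=13 // r0:1,r1:36,r2:6,r3:13,r4:Mul1
cycle 11: CDB Mul2=7 // r0:1,r1:36,r2:6,r3:13,r4:Mul1
cycle 12: - // r0:1,r1:36,r2:6,r3:13,r4:Mul1
cycle 13: - // r0:1,r1:36,r2:6,r3:13,r4:Mul1
cycle 14: - // r0:1,r1:36,r2:6,r3:13,r4:Mul1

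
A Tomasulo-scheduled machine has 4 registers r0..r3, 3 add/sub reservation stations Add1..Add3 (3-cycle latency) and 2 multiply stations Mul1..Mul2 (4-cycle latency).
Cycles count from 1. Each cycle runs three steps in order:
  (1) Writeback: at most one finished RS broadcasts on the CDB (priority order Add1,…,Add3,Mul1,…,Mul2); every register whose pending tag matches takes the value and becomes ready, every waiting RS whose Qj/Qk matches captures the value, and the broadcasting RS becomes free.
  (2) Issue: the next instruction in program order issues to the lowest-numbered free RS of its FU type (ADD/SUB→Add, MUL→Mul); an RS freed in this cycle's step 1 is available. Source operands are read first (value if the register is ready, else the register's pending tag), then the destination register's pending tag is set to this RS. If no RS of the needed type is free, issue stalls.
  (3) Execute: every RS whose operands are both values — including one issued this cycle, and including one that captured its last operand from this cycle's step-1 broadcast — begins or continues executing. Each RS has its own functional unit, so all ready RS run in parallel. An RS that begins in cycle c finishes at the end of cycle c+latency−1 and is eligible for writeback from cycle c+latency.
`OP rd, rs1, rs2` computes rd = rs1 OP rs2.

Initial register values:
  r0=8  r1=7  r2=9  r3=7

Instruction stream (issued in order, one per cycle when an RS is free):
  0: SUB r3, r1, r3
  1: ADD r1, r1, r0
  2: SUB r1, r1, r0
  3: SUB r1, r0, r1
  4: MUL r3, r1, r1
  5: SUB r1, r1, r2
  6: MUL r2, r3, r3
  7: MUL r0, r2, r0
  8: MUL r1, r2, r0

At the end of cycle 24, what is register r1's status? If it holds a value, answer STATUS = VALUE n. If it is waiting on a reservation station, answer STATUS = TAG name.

  c1: issue SUB r3<-Add1  regs: r0:8,r1:7,r2:9,r3:Add1
  c2: issue ADD r1<-Add2  regs: r0:8,r1:Add2,r2:9,r3:Add1
  c3: issue SUB r1<-Add3  regs: r0:8,r1:Add3,r2:9,r3:Add1
  c4: CDB Add1=0; issue SUB r1<-Add1  regs: r0:8,r1:Add1,r2:9,r3:0
  c5: CDB Add2=15; issue MUL r3<-Mul1  regs: r0:8,r1:Add1,r2:9,r3:Mul1
  c6: issue SUB r1<-Add2  regs: r0:8,r1:Add2,r2:9,r3:Mul1
  c7: issue MUL r2<-Mul2  regs: r0:8,r1:Add2,r2:Mul2,r3:Mul1
  c8: CDB Add3=7; stall  regs: r0:8,r1:Add2,r2:Mul2,r3:Mul1
  c9: stall  regs: r0:8,r1:Add2,r2:Mul2,r3:Mul1
  c10: stall  regs: r0:8,r1:Add2,r2:Mul2,r3:Mul1
  c11: CDB Add1=1; stall  regs: r0:8,r1:Add2,r2:Mul2,r3:Mul1
  c12: stall  regs: r0:8,r1:Add2,r2:Mul2,r3:Mul1
  c13: stall  regs: r0:8,r1:Add2,r2:Mul2,r3:Mul1
  c14: CDB Add2=-8; stall  regs: r0:8,r1:-8,r2:Mul2,r3:Mul1
  c15: CDB Mul1=1; issue MUL r0<-Mul1  regs: r0:Mul1,r1:-8,r2:Mul2,r3:1
  c16: stall  regs: r0:Mul1,r1:-8,r2:Mul2,r3:1
  c17: stall  regs: r0:Mul1,r1:-8,r2:Mul2,r3:1
  c18: stall  regs: r0:Mul1,r1:-8,r2:Mul2,r3:1
  c19: CDB Mul2=1; issue MUL r1<-Mul2  regs: r0:Mul1,r1:Mul2,r2:1,r3:1
  c20: -  regs: r0:Mul1,r1:Mul2,r2:1,r3:1
  c21: -  regs: r0:Mul1,r1:Mul2,r2:1,r3:1
  c22: -  regs: r0:Mul1,r1:Mul2,r2:1,r3:1
  c23: CDB Mul1=8  regs: r0:8,r1:Mul2,r2:1,r3:1
  c24: -  regs: r0:8,r1:Mul2,r2:1,r3:1

STATUS = TAG Mul2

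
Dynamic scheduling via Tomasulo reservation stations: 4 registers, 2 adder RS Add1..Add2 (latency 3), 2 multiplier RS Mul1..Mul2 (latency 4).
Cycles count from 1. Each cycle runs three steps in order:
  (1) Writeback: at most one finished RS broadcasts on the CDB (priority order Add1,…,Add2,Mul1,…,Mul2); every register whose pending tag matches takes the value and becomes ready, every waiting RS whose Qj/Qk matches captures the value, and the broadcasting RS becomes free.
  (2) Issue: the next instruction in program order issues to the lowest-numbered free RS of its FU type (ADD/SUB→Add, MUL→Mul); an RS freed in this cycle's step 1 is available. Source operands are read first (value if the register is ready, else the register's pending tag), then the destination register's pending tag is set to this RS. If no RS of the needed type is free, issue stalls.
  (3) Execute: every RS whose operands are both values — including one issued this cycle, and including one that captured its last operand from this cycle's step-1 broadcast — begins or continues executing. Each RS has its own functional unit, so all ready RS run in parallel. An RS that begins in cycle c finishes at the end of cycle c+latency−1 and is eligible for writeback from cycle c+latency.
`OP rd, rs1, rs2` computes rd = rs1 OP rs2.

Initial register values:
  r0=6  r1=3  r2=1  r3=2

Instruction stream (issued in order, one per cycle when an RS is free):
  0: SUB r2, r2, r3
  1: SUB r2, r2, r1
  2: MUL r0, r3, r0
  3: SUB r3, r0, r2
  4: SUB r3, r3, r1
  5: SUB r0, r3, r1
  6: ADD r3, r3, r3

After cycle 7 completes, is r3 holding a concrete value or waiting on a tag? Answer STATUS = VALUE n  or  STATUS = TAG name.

STATUS = TAG Add2

c1: issue SUB r2<-Add1 | r0:6,r1:3,r2:Add1,r3:2
c2: issue SUB r2<-Add2 | r0:6,r1:3,r2:Add2,r3:2
c3: issue MUL r0<-Mul1 | r0:Mul1,r1:3,r2:Add2,r3:2
c4: CDB Add1=-1; issue SUB r3<-Add1 | r0:Mul1,r1:3,r2:Add2,r3:Add1
c5: stall | r0:Mul1,r1:3,r2:Add2,r3:Add1
c6: stall | r0:Mul1,r1:3,r2:Add2,r3:Add1
c7: CDB Add2=-4; issue SUB r3<-Add2 | r0:Mul1,r1:3,r2:-4,r3:Add2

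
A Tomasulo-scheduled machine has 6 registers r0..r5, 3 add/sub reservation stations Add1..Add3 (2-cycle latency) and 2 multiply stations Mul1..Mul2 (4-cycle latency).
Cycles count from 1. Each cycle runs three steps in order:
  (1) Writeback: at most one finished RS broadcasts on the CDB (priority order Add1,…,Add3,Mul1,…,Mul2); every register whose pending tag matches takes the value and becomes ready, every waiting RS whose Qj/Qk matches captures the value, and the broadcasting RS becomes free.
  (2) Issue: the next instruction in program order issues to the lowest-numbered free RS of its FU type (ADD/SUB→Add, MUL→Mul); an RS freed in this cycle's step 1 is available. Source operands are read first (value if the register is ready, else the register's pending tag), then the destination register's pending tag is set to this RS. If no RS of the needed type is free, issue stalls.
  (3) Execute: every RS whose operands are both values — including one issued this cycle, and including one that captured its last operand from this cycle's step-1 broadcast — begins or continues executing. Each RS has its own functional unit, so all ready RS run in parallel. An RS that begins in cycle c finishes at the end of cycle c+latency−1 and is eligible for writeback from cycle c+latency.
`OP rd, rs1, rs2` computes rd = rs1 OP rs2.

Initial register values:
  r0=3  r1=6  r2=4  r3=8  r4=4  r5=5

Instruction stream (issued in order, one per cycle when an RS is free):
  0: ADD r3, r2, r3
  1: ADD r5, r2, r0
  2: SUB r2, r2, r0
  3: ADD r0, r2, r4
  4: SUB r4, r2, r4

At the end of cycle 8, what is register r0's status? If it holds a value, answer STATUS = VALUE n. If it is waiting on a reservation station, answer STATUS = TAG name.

STATUS = VALUE 5

  c1: issue ADD r3<-Add1  regs: r0:3,r1:6,r2:4,r3:Add1,r4:4,r5:5
  c2: issue ADD r5<-Add2  regs: r0:3,r1:6,r2:4,r3:Add1,r4:4,r5:Add2
  c3: CDB Add1=12; issue SUB r2<-Add1  regs: r0:3,r1:6,r2:Add1,r3:12,r4:4,r5:Add2
  c4: CDB Add2=7; issue ADD r0<-Add2  regs: r0:Add2,r1:6,r2:Add1,r3:12,r4:4,r5:7
  c5: CDB Add1=1; issue SUB r4<-Add1  regs: r0:Add2,r1:6,r2:1,r3:12,r4:Add1,r5:7
  c6: -  regs: r0:Add2,r1:6,r2:1,r3:12,r4:Add1,r5:7
  c7: CDB Add1=-3  regs: r0:Add2,r1:6,r2:1,r3:12,r4:-3,r5:7
  c8: CDB Add2=5  regs: r0:5,r1:6,r2:1,r3:12,r4:-3,r5:7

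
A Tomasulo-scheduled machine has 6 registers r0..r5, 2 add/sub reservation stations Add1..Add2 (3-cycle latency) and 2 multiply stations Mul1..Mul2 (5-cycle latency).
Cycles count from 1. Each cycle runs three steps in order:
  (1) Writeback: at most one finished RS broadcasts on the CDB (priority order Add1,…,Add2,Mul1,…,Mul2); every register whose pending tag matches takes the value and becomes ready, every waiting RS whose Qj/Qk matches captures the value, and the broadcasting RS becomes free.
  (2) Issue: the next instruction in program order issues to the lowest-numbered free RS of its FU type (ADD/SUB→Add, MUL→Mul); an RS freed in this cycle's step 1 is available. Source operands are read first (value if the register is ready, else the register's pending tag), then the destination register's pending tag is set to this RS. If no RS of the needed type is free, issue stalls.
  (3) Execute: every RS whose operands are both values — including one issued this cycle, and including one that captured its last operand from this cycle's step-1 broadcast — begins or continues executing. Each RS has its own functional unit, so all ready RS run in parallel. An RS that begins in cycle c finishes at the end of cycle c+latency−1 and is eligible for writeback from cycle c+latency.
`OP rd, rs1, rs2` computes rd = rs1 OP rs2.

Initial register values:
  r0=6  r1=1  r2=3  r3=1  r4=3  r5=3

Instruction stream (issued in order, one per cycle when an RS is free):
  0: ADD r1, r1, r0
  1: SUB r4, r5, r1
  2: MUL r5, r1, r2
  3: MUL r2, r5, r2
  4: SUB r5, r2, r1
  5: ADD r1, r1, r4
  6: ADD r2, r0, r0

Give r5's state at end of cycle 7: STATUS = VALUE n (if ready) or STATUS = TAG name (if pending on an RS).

c1: issue ADD r1<-Add1 | r0:6,r1:Add1,r2:3,r3:1,r4:3,r5:3
c2: issue SUB r4<-Add2 | r0:6,r1:Add1,r2:3,r3:1,r4:Add2,r5:3
c3: issue MUL r5<-Mul1 | r0:6,r1:Add1,r2:3,r3:1,r4:Add2,r5:Mul1
c4: CDB Add1=7; issue MUL r2<-Mul2 | r0:6,r1:7,r2:Mul2,r3:1,r4:Add2,r5:Mul1
c5: issue SUB r5<-Add1 | r0:6,r1:7,r2:Mul2,r3:1,r4:Add2,r5:Add1
c6: stall | r0:6,r1:7,r2:Mul2,r3:1,r4:Add2,r5:Add1
c7: CDB Add2=-4; issue ADD r1<-Add2 | r0:6,r1:Add2,r2:Mul2,r3:1,r4:-4,r5:Add1

STATUS = TAG Add1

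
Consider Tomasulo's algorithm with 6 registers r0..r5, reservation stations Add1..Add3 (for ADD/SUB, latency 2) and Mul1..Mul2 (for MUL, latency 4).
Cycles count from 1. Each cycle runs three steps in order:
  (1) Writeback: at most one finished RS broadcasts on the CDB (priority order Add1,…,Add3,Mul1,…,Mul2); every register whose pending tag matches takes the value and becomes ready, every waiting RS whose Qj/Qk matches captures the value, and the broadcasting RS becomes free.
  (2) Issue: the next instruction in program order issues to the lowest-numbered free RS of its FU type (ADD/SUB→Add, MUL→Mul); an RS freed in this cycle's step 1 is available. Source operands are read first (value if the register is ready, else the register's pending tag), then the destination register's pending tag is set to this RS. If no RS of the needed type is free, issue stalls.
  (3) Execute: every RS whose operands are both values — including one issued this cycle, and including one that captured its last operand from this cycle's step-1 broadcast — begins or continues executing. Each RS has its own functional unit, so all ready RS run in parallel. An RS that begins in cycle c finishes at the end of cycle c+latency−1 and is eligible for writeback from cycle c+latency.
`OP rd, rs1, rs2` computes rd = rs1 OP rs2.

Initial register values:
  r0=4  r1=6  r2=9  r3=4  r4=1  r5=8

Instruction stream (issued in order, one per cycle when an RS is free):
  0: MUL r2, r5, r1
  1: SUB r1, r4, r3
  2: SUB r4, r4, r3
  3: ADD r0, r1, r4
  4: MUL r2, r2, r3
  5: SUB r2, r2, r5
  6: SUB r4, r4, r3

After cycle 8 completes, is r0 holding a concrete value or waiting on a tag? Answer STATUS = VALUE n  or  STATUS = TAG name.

c1: issue MUL r2<-Mul1 | r0:4,r1:6,r2:Mul1,r3:4,r4:1,r5:8
c2: issue SUB r1<-Add1 | r0:4,r1:Add1,r2:Mul1,r3:4,r4:1,r5:8
c3: issue SUB r4<-Add2 | r0:4,r1:Add1,r2:Mul1,r3:4,r4:Add2,r5:8
c4: CDB Add1=-3; issue ADD r0<-Add1 | r0:Add1,r1:-3,r2:Mul1,r3:4,r4:Add2,r5:8
c5: CDB Add2=-3; issue MUL r2<-Mul2 | r0:Add1,r1:-3,r2:Mul2,r3:4,r4:-3,r5:8
c6: CDB Mul1=48; issue SUB r2<-Add2 | r0:Add1,r1:-3,r2:Add2,r3:4,r4:-3,r5:8
c7: CDB Add1=-6; issue SUB r4<-Add1 | r0:-6,r1:-3,r2:Add2,r3:4,r4:Add1,r5:8
c8: - | r0:-6,r1:-3,r2:Add2,r3:4,r4:Add1,r5:8

STATUS = VALUE -6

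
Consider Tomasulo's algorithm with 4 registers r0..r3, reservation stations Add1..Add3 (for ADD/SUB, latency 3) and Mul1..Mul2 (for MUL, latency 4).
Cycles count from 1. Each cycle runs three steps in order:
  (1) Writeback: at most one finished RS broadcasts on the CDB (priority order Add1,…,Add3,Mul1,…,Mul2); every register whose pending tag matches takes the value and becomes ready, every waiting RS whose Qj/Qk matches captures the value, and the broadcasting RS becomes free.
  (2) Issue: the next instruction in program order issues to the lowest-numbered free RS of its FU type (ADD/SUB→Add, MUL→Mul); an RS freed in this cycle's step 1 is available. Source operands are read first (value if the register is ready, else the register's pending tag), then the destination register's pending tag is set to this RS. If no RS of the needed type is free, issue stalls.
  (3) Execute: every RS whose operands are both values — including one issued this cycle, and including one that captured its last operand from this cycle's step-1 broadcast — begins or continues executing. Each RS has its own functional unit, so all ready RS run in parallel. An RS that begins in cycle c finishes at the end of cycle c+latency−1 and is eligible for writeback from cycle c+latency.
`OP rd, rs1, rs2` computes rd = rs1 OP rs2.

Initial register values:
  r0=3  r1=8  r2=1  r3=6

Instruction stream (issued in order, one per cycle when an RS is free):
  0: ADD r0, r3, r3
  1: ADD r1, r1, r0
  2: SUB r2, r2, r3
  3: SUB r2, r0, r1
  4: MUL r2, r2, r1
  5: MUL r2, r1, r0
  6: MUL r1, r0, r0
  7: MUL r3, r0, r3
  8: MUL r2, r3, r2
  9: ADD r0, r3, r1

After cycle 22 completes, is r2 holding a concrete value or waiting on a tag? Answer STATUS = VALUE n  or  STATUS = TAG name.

cycle 1: issue ADD r0<-Add1 // r0:Add1,r1:8,r2:1,r3:6
cycle 2: issue ADD r1<-Add2 // r0:Add1,r1:Add2,r2:1,r3:6
cycle 3: issue SUB r2<-Add3 // r0:Add1,r1:Add2,r2:Add3,r3:6
cycle 4: CDB Add1=12; issue SUB r2<-Add1 // r0:12,r1:Add2,r2:Add1,r3:6
cycle 5: issue MUL r2<-Mul1 // r0:12,r1:Add2,r2:Mul1,r3:6
cycle 6: CDB Add3=-5; issue MUL r2<-Mul2 // r0:12,r1:Add2,r2:Mul2,r3:6
cycle 7: CDB Add2=20; stall // r0:12,r1:20,r2:Mul2,r3:6
cycle 8: stall // r0:12,r1:20,r2:Mul2,r3:6
cycle 9: stall // r0:12,r1:20,r2:Mul2,r3:6
cycle 10: CDB Add1=-8; stall // r0:12,r1:20,r2:Mul2,r3:6
cycle 11: CDB Mul2=240; issue MUL r1<-Mul2 // r0:12,r1:Mul2,r2:240,r3:6
cycle 12: stall // r0:12,r1:Mul2,r2:240,r3:6
cycle 13: stall // r0:12,r1:Mul2,r2:240,r3:6
cycle 14: CDB Mul1=-160; issue MUL r3<-Mul1 // r0:12,r1:Mul2,r2:240,r3:Mul1
cycle 15: CDB Mul2=144; issue MUL r2<-Mul2 // r0:12,r1:144,r2:Mul2,r3:Mul1
cycle 16: issue ADD r0<-Add1 // r0:Add1,r1:144,r2:Mul2,r3:Mul1
cycle 17: - // r0:Add1,r1:144,r2:Mul2,r3:Mul1
cycle 18: CDB Mul1=72 // r0:Add1,r1:144,r2:Mul2,r3:72
cycle 19: - // r0:Add1,r1:144,r2:Mul2,r3:72
cycle 20: - // r0:Add1,r1:144,r2:Mul2,r3:72
cycle 21: CDB Add1=216 // r0:216,r1:144,r2:Mul2,r3:72
cycle 22: CDB Mul2=17280 // r0:216,r1:144,r2:17280,r3:72

STATUS = VALUE 17280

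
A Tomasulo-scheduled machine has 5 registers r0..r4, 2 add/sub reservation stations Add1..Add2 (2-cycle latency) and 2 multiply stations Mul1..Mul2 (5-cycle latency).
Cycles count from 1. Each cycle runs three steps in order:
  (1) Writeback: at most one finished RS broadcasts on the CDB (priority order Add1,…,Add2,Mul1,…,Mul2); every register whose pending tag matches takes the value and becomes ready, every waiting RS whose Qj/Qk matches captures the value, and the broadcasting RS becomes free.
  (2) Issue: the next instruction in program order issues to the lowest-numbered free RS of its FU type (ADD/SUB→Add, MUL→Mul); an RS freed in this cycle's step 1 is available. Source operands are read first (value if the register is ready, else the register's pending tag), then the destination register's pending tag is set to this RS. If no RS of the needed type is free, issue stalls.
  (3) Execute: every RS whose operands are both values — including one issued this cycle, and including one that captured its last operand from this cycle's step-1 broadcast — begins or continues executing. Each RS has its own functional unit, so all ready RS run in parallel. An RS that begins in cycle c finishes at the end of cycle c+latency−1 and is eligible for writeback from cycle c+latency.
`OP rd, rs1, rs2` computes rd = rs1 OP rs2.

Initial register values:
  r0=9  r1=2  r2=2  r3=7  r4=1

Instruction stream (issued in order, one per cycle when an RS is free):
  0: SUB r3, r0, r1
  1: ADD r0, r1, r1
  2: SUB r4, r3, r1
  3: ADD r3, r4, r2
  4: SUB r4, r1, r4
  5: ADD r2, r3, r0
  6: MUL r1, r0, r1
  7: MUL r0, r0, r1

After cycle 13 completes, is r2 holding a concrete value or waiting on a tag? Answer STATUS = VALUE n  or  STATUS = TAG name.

c1: issue SUB r3<-Add1 | r0:9,r1:2,r2:2,r3:Add1,r4:1
c2: issue ADD r0<-Add2 | r0:Add2,r1:2,r2:2,r3:Add1,r4:1
c3: CDB Add1=7; issue SUB r4<-Add1 | r0:Add2,r1:2,r2:2,r3:7,r4:Add1
c4: CDB Add2=4; issue ADD r3<-Add2 | r0:4,r1:2,r2:2,r3:Add2,r4:Add1
c5: CDB Add1=5; issue SUB r4<-Add1 | r0:4,r1:2,r2:2,r3:Add2,r4:Add1
c6: stall | r0:4,r1:2,r2:2,r3:Add2,r4:Add1
c7: CDB Add1=-3; issue ADD r2<-Add1 | r0:4,r1:2,r2:Add1,r3:Add2,r4:-3
c8: CDB Add2=7; issue MUL r1<-Mul1 | r0:4,r1:Mul1,r2:Add1,r3:7,r4:-3
c9: issue MUL r0<-Mul2 | r0:Mul2,r1:Mul1,r2:Add1,r3:7,r4:-3
c10: CDB Add1=11 | r0:Mul2,r1:Mul1,r2:11,r3:7,r4:-3
c11: - | r0:Mul2,r1:Mul1,r2:11,r3:7,r4:-3
c12: - | r0:Mul2,r1:Mul1,r2:11,r3:7,r4:-3
c13: CDB Mul1=8 | r0:Mul2,r1:8,r2:11,r3:7,r4:-3

STATUS = VALUE 11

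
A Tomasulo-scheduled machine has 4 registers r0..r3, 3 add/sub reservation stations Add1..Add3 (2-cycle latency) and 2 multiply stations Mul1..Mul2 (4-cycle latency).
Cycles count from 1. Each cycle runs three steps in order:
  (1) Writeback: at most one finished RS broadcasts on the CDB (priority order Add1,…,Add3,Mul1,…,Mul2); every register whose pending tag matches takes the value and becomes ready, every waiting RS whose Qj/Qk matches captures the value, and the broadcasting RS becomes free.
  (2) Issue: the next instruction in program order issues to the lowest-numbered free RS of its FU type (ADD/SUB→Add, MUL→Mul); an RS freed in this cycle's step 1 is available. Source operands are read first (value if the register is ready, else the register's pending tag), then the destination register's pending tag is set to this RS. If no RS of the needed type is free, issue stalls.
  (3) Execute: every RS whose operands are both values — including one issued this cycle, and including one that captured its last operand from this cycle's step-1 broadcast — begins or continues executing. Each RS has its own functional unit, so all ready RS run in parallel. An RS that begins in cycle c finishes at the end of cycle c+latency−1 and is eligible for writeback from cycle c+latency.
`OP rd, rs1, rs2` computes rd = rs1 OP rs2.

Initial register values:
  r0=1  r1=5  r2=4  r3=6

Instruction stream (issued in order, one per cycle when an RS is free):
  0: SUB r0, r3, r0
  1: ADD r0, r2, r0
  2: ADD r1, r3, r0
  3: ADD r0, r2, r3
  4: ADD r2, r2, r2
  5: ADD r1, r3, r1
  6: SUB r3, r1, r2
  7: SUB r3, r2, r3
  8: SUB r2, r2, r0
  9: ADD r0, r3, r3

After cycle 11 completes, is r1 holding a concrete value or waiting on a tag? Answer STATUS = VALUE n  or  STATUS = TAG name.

  c1: issue SUB r0<-Add1  regs: r0:Add1,r1:5,r2:4,r3:6
  c2: issue ADD r0<-Add2  regs: r0:Add2,r1:5,r2:4,r3:6
  c3: CDB Add1=5; issue ADD r1<-Add1  regs: r0:Add2,r1:Add1,r2:4,r3:6
  c4: issue ADD r0<-Add3  regs: r0:Add3,r1:Add1,r2:4,r3:6
  c5: CDB Add2=9; issue ADD r2<-Add2  regs: r0:Add3,r1:Add1,r2:Add2,r3:6
  c6: CDB Add3=10; issue ADD r1<-Add3  regs: r0:10,r1:Add3,r2:Add2,r3:6
  c7: CDB Add1=15; issue SUB r3<-Add1  regs: r0:10,r1:Add3,r2:Add2,r3:Add1
  c8: CDB Add2=8; issue SUB r3<-Add2  regs: r0:10,r1:Add3,r2:8,r3:Add2
  c9: CDB Add3=21; issue SUB r2<-Add3  regs: r0:10,r1:21,r2:Add3,r3:Add2
  c10: stall  regs: r0:10,r1:21,r2:Add3,r3:Add2
  c11: CDB Add1=13; issue ADD r0<-Add1  regs: r0:Add1,r1:21,r2:Add3,r3:Add2

STATUS = VALUE 21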